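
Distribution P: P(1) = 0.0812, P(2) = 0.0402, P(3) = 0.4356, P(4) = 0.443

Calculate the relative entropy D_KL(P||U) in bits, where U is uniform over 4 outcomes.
0.4769 bits

U(i) = 1/4 for all i

D_KL(P||U) = Σ P(x) log₂(P(x) / (1/4))
           = Σ P(x) log₂(P(x)) + log₂(4)
           = log₂(4) - H(P)

H(P) = -Σ P(x) log₂(P(x)):
  -P(1)·log₂(P(1)) = -(0.0812)·log₂(0.0812) = 0.29414
  -P(2)·log₂(P(2)) = -(0.0402)·log₂(0.0402) = 0.18639
  -P(3)·log₂(P(3)) = -(0.4356)·log₂(0.4356) = 0.52225
  -P(4)·log₂(P(4)) = -(0.443)·log₂(0.443) = 0.52036
H(P) = 0.29414 + 0.18639 + 0.52225 + 0.52036 = 1.52314 bits

log₂(4) = 2.00000 bits

D_KL(P||U) = 2.00000 - 1.52314 = 0.47686 ≈ 0.4769 bits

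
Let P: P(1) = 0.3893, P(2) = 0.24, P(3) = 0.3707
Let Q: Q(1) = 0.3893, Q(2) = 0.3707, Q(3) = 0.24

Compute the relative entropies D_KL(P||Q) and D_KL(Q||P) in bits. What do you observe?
D_KL(P||Q) = 0.0820 bits, D_KL(Q||P) = 0.0820 bits. The two directions give the same value here, because Q is a self-inverse relabeling of P; in general KL divergence is asymmetric.

D_KL(P||Q) = Σ P(x) log₂(P(x)/Q(x))

Computing term by term:
  P(1)·log₂(P(1)/Q(1)) = 0.3893·log₂(0.3893/0.3893) = 0.00000
  P(2)·log₂(P(2)/Q(2)) = 0.24·log₂(0.24/0.3707) = -0.15053
  P(3)·log₂(P(3)/Q(3)) = 0.3707·log₂(0.3707/0.24) = 0.23251

D_KL(P||Q) = 0.00000 - 0.15053 + 0.23251 = 0.08198 ≈ 0.0820 bits

D_KL(Q||P) = Σ Q(x) log₂(Q(x)/P(x))

Computing term by term:
  Q(1)·log₂(Q(1)/P(1)) = 0.3893·log₂(0.3893/0.3893) = 0.00000
  Q(2)·log₂(Q(2)/P(2)) = 0.3707·log₂(0.3707/0.24) = 0.23251
  Q(3)·log₂(Q(3)/P(3)) = 0.24·log₂(0.24/0.3707) = -0.15053

D_KL(Q||P) = 0.00000 + 0.23251 - 0.15053 = 0.08198 ≈ 0.0820 bits

These ARE equal here. Q is P with outcomes relabeled (Q(2) = P(3), Q(3) = P(2)) by a relabeling that is its own inverse, so the two sums contain exactly the same terms in a different order. This is a special case — KL divergence is not symmetric in general: D_KL(P||Q) ≠ D_KL(Q||P) for most P, Q.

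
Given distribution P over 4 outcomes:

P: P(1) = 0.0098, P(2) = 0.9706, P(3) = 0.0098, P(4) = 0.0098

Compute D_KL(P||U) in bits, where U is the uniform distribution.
1.7620 bits

U(i) = 1/4 for all i

D_KL(P||U) = Σ P(x) log₂(P(x) / (1/4))
           = Σ P(x) log₂(P(x)) + log₂(4)
           = log₂(4) - H(P)

H(P) = -Σ P(x) log₂(P(x)):
  -P(1)·log₂(P(1)) = -(0.0098)·log₂(0.0098) = 0.06540
  -P(2)·log₂(P(2)) = -(0.9706)·log₂(0.9706) = 0.04179
  -P(3)·log₂(P(3)) = -(0.0098)·log₂(0.0098) = 0.06540
  -P(4)·log₂(P(4)) = -(0.0098)·log₂(0.0098) = 0.06540
H(P) = 0.06540 + 0.04179 + 0.06540 + 0.06540 = 0.23799 bits

log₂(4) = 2.00000 bits

D_KL(P||U) = 2.00000 - 0.23799 = 1.76201 ≈ 1.7620 bits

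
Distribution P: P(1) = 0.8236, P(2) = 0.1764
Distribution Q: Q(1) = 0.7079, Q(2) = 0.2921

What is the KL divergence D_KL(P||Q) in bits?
0.0515 bits

D_KL(P||Q) = Σ P(x) log₂(P(x)/Q(x))

Computing term by term:
  P(1)·log₂(P(1)/Q(1)) = 0.8236·log₂(0.8236/0.7079) = 0.17987
  P(2)·log₂(P(2)/Q(2)) = 0.1764·log₂(0.1764/0.2921) = -0.12835

D_KL(P||Q) = 0.17987 - 0.12835 = 0.05152 ≈ 0.0515 bits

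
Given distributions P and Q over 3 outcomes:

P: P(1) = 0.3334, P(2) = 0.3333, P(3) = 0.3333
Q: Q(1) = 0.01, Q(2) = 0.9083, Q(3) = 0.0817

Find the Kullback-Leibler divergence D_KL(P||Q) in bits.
1.8807 bits

D_KL(P||Q) = Σ P(x) log₂(P(x)/Q(x))

Computing term by term:
  P(1)·log₂(P(1)/Q(1)) = 0.3334·log₂(0.3334/0.01) = 1.68673
  P(2)·log₂(P(2)/Q(2)) = 0.3333·log₂(0.3333/0.9083) = -0.48207
  P(3)·log₂(P(3)/Q(3)) = 0.3333·log₂(0.3333/0.0817) = 0.67607

D_KL(P||Q) = 1.68673 - 0.48207 + 0.67607 = 1.88073 ≈ 1.8807 bits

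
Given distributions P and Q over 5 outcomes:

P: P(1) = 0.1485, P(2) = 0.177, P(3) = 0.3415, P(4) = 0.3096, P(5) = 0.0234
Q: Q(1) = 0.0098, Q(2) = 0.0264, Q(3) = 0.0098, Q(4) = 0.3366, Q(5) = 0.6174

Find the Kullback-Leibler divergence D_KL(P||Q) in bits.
2.6699 bits

D_KL(P||Q) = Σ P(x) log₂(P(x)/Q(x))

Computing term by term:
  P(1)·log₂(P(1)/Q(1)) = 0.1485·log₂(0.1485/0.0098) = 0.58235
  P(2)·log₂(P(2)/Q(2)) = 0.177·log₂(0.177/0.0264) = 0.48589
  P(3)·log₂(P(3)/Q(3)) = 0.3415·log₂(0.3415/0.0098) = 1.74949
  P(4)·log₂(P(4)/Q(4)) = 0.3096·log₂(0.3096/0.3366) = -0.03735
  P(5)·log₂(P(5)/Q(5)) = 0.0234·log₂(0.0234/0.6174) = -0.11049

D_KL(P||Q) = 0.58235 + 0.48589 + 1.74949 - 0.03735 - 0.11049 = 2.66989 ≈ 2.6699 bits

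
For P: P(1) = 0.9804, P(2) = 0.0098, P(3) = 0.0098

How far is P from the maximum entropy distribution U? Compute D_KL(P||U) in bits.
1.4262 bits

U(i) = 1/3 for all i

D_KL(P||U) = Σ P(x) log₂(P(x) / (1/3))
           = Σ P(x) log₂(P(x)) + log₂(3)
           = log₂(3) - H(P)

H(P) = -Σ P(x) log₂(P(x)):
  -P(1)·log₂(P(1)) = -(0.9804)·log₂(0.9804) = 0.02800
  -P(2)·log₂(P(2)) = -(0.0098)·log₂(0.0098) = 0.06540
  -P(3)·log₂(P(3)) = -(0.0098)·log₂(0.0098) = 0.06540
H(P) = 0.02800 + 0.06540 + 0.06540 = 0.15880 bits

log₂(3) = 1.58496 bits

D_KL(P||U) = 1.58496 - 0.15880 = 1.42616 ≈ 1.4262 bits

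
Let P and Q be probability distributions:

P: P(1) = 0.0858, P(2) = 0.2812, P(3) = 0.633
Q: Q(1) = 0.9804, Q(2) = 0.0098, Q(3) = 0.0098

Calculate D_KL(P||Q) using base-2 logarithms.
4.8666 bits

D_KL(P||Q) = Σ P(x) log₂(P(x)/Q(x))

Computing term by term:
  P(1)·log₂(P(1)/Q(1)) = 0.0858·log₂(0.0858/0.9804) = -0.30153
  P(2)·log₂(P(2)/Q(2)) = 0.2812·log₂(0.2812/0.0098) = 1.36176
  P(3)·log₂(P(3)/Q(3)) = 0.633·log₂(0.633/0.0098) = 3.80641

D_KL(P||Q) = -0.30153 + 1.36176 + 3.80641 = 4.86664 ≈ 4.8666 bits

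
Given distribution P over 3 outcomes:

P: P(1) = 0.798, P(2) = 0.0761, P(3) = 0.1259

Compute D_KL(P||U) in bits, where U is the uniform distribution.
0.6660 bits

U(i) = 1/3 for all i

D_KL(P||U) = Σ P(x) log₂(P(x) / (1/3))
           = Σ P(x) log₂(P(x)) + log₂(3)
           = log₂(3) - H(P)

H(P) = -Σ P(x) log₂(P(x)):
  -P(1)·log₂(P(1)) = -(0.798)·log₂(0.798) = 0.25978
  -P(2)·log₂(P(2)) = -(0.0761)·log₂(0.0761) = 0.28278
  -P(3)·log₂(P(3)) = -(0.1259)·log₂(0.1259) = 0.37640
H(P) = 0.25978 + 0.28278 + 0.37640 = 0.91896 bits

log₂(3) = 1.58496 bits

D_KL(P||U) = 1.58496 - 0.91896 = 0.66600 ≈ 0.6660 bits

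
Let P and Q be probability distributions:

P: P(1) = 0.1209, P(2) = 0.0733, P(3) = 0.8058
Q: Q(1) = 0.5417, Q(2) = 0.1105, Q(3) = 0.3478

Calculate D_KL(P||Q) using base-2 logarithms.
0.6718 bits

D_KL(P||Q) = Σ P(x) log₂(P(x)/Q(x))

Computing term by term:
  P(1)·log₂(P(1)/Q(1)) = 0.1209·log₂(0.1209/0.5417) = -0.26159
  P(2)·log₂(P(2)/Q(2)) = 0.0733·log₂(0.0733/0.1105) = -0.04341
  P(3)·log₂(P(3)/Q(3)) = 0.8058·log₂(0.8058/0.3478) = 0.97676

D_KL(P||Q) = -0.26159 - 0.04341 + 0.97676 = 0.67176 ≈ 0.6718 bits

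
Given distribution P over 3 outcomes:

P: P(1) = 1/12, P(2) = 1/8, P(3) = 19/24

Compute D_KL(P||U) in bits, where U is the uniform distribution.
0.6444 bits

U(i) = 1/3 for all i

D_KL(P||U) = Σ P(x) log₂(P(x) / (1/3))
           = Σ P(x) log₂(P(x)) + log₂(3)
           = log₂(3) - H(P)

H(P) = -Σ P(x) log₂(P(x)):
  -P(1)·log₂(P(1)) = -(1/12)·log₂(1/12) = 0.29875
  -P(2)·log₂(P(2)) = -(1/8)·log₂(1/8) = 0.37500
  -P(3)·log₂(P(3)) = -(19/24)·log₂(19/24) = 0.26682
H(P) = 0.29875 + 0.37500 + 0.26682 = 0.94057 bits

log₂(3) = 1.58496 bits

D_KL(P||U) = 1.58496 - 0.94057 = 0.64439 ≈ 0.6444 bits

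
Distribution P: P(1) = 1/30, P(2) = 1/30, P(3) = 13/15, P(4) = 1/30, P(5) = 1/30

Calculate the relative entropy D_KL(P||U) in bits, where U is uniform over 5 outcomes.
1.4888 bits

U(i) = 1/5 for all i

D_KL(P||U) = Σ P(x) log₂(P(x) / (1/5))
           = Σ P(x) log₂(P(x)) + log₂(5)
           = log₂(5) - H(P)

H(P) = -Σ P(x) log₂(P(x)):
  -P(1)·log₂(P(1)) = -(1/30)·log₂(1/30) = 0.16356
  -P(2)·log₂(P(2)) = -(1/30)·log₂(1/30) = 0.16356
  -P(3)·log₂(P(3)) = -(13/15)·log₂(13/15) = 0.17892
  -P(4)·log₂(P(4)) = -(1/30)·log₂(1/30) = 0.16356
  -P(5)·log₂(P(5)) = -(1/30)·log₂(1/30) = 0.16356
H(P) = 0.16356 + 0.16356 + 0.17892 + 0.16356 + 0.16356 = 0.83316 bits

log₂(5) = 2.32193 bits

D_KL(P||U) = 2.32193 - 0.83316 = 1.48877 ≈ 1.4888 bits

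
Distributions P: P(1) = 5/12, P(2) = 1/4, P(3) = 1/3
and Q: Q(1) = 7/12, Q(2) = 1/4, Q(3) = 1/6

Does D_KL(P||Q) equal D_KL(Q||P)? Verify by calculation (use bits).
D_KL(P||Q) = 0.1311 bits, D_KL(Q||P) = 0.1165 bits. No — D_KL(P||Q) ≠ D_KL(Q||P) for this pair.

D_KL(P||Q) = Σ P(x) log₂(P(x)/Q(x))

Computing term by term:
  P(1)·log₂(P(1)/Q(1)) = (5/12)·log₂((5/12)/(7/12)) = -0.20226
  P(2)·log₂(P(2)/Q(2)) = (1/4)·log₂((1/4)/(1/4)) = 0.00000
  P(3)·log₂(P(3)/Q(3)) = (1/3)·log₂((1/3)/(1/6)) = 0.33333

D_KL(P||Q) = -0.20226 + 0.00000 + 0.33333 = 0.13107 ≈ 0.1311 bits

D_KL(Q||P) = Σ Q(x) log₂(Q(x)/P(x))

Computing term by term:
  Q(1)·log₂(Q(1)/P(1)) = (7/12)·log₂((7/12)/(5/12)) = 0.28317
  Q(2)·log₂(Q(2)/P(2)) = (1/4)·log₂((1/4)/(1/4)) = 0.00000
  Q(3)·log₂(Q(3)/P(3)) = (1/6)·log₂((1/6)/(1/3)) = -0.16667

D_KL(Q||P) = 0.28317 + 0.00000 - 0.16667 = 0.11650 ≈ 0.1165 bits

These are NOT equal (difference: 0.0146 bits). KL divergence is asymmetric: D_KL(P||Q) ≠ D_KL(Q||P) in general.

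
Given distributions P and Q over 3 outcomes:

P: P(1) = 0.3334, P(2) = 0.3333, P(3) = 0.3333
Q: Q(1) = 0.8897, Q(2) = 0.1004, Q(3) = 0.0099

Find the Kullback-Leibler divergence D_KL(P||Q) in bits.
1.7958 bits

D_KL(P||Q) = Σ P(x) log₂(P(x)/Q(x))

Computing term by term:
  P(1)·log₂(P(1)/Q(1)) = 0.3334·log₂(0.3334/0.8897) = -0.47212
  P(2)·log₂(P(2)/Q(2)) = 0.3333·log₂(0.3333/0.1004) = 0.57696
  P(3)·log₂(P(3)/Q(3)) = 0.3333·log₂(0.3333/0.0099) = 1.69091

D_KL(P||Q) = -0.47212 + 0.57696 + 1.69091 = 1.79575 ≈ 1.7958 bits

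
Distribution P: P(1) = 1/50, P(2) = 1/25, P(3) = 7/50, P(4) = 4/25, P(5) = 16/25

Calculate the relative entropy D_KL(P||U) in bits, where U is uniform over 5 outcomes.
0.7911 bits

U(i) = 1/5 for all i

D_KL(P||U) = Σ P(x) log₂(P(x) / (1/5))
           = Σ P(x) log₂(P(x)) + log₂(5)
           = log₂(5) - H(P)

H(P) = -Σ P(x) log₂(P(x)):
  -P(1)·log₂(P(1)) = -(1/50)·log₂(1/50) = 0.11288
  -P(2)·log₂(P(2)) = -(1/25)·log₂(1/25) = 0.18575
  -P(3)·log₂(P(3)) = -(7/50)·log₂(7/50) = 0.39711
  -P(4)·log₂(P(4)) = -(4/25)·log₂(4/25) = 0.42302
  -P(5)·log₂(P(5)) = -(16/25)·log₂(16/25) = 0.41207
H(P) = 0.11288 + 0.18575 + 0.39711 + 0.42302 + 0.41207 = 1.53083 bits

log₂(5) = 2.32193 bits

D_KL(P||U) = 2.32193 - 1.53083 = 0.79110 ≈ 0.7911 bits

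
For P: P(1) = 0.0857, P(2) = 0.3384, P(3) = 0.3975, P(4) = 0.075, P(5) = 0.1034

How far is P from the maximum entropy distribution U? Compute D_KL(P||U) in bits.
0.3413 bits

U(i) = 1/5 for all i

D_KL(P||U) = Σ P(x) log₂(P(x) / (1/5))
           = Σ P(x) log₂(P(x)) + log₂(5)
           = log₂(5) - H(P)

H(P) = -Σ P(x) log₂(P(x)):
  -P(1)·log₂(P(1)) = -(0.0857)·log₂(0.0857) = 0.30377
  -P(2)·log₂(P(2)) = -(0.3384)·log₂(0.3384) = 0.52899
  -P(3)·log₂(P(3)) = -(0.3975)·log₂(0.3975) = 0.52906
  -P(4)·log₂(P(4)) = -(0.075)·log₂(0.075) = 0.28027
  -P(5)·log₂(P(5)) = -(0.1034)·log₂(0.1034) = 0.33850
H(P) = 0.30377 + 0.52899 + 0.52906 + 0.28027 + 0.33850 = 1.98059 bits

log₂(5) = 2.32193 bits

D_KL(P||U) = 2.32193 - 1.98059 = 0.34134 ≈ 0.3413 bits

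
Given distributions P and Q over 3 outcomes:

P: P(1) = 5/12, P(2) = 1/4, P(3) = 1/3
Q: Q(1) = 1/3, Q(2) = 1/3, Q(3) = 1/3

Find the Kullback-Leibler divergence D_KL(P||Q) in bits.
0.0304 bits

D_KL(P||Q) = Σ P(x) log₂(P(x)/Q(x))

Computing term by term:
  P(1)·log₂(P(1)/Q(1)) = (5/12)·log₂((5/12)/(1/3)) = 0.13414
  P(2)·log₂(P(2)/Q(2)) = (1/4)·log₂((1/4)/(1/3)) = -0.10376
  P(3)·log₂(P(3)/Q(3)) = (1/3)·log₂((1/3)/(1/3)) = 0.00000

D_KL(P||Q) = 0.13414 - 0.10376 + 0.00000 = 0.03038 ≈ 0.0304 bits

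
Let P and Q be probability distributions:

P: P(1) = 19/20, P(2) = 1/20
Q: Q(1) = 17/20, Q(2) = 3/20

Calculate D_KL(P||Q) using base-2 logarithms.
0.0732 bits

D_KL(P||Q) = Σ P(x) log₂(P(x)/Q(x))

Computing term by term:
  P(1)·log₂(P(1)/Q(1)) = (19/20)·log₂((19/20)/(17/20)) = 0.15244
  P(2)·log₂(P(2)/Q(2)) = (1/20)·log₂((1/20)/(3/20)) = -0.07925

D_KL(P||Q) = 0.15244 - 0.07925 = 0.07319 ≈ 0.0732 bits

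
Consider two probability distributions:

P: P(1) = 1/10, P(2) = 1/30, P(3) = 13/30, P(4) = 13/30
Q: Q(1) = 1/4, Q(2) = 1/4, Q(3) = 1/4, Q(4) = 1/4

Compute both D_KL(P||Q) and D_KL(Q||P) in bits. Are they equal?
D_KL(P||Q) = 0.4587 bits, D_KL(Q||P) = 0.6604 bits. No, they are not equal.

D_KL(P||Q) = Σ P(x) log₂(P(x)/Q(x))

Computing term by term:
  P(1)·log₂(P(1)/Q(1)) = (1/10)·log₂((1/10)/(1/4)) = -0.13219
  P(2)·log₂(P(2)/Q(2)) = (1/30)·log₂((1/30)/(1/4)) = -0.09690
  P(3)·log₂(P(3)/Q(3)) = (13/30)·log₂((13/30)/(1/4)) = 0.34387
  P(4)·log₂(P(4)/Q(4)) = (13/30)·log₂((13/30)/(1/4)) = 0.34387

D_KL(P||Q) = -0.13219 - 0.09690 + 0.34387 + 0.34387 = 0.45865 ≈ 0.4587 bits

D_KL(Q||P) = Σ Q(x) log₂(Q(x)/P(x))

Computing term by term:
  Q(1)·log₂(Q(1)/P(1)) = (1/4)·log₂((1/4)/(1/10)) = 0.33048
  Q(2)·log₂(Q(2)/P(2)) = (1/4)·log₂((1/4)/(1/30)) = 0.72672
  Q(3)·log₂(Q(3)/P(3)) = (1/4)·log₂((1/4)/(13/30)) = -0.19839
  Q(4)·log₂(Q(4)/P(4)) = (1/4)·log₂((1/4)/(13/30)) = -0.19839

D_KL(Q||P) = 0.33048 + 0.72672 - 0.19839 - 0.19839 = 0.66042 ≈ 0.6604 bits

These are NOT equal (difference: 0.2017 bits). KL divergence is asymmetric: D_KL(P||Q) ≠ D_KL(Q||P) in general.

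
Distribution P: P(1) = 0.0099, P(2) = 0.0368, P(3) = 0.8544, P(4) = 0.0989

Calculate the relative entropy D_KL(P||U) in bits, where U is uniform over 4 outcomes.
1.2347 bits

U(i) = 1/4 for all i

D_KL(P||U) = Σ P(x) log₂(P(x) / (1/4))
           = Σ P(x) log₂(P(x)) + log₂(4)
           = log₂(4) - H(P)

H(P) = -Σ P(x) log₂(P(x)):
  -P(1)·log₂(P(1)) = -(0.0099)·log₂(0.0099) = 0.06592
  -P(2)·log₂(P(2)) = -(0.0368)·log₂(0.0368) = 0.17532
  -P(3)·log₂(P(3)) = -(0.8544)·log₂(0.8544) = 0.19396
  -P(4)·log₂(P(4)) = -(0.0989)·log₂(0.0989) = 0.33012
H(P) = 0.06592 + 0.17532 + 0.19396 + 0.33012 = 0.76532 bits

log₂(4) = 2.00000 bits

D_KL(P||U) = 2.00000 - 0.76532 = 1.23468 ≈ 1.2347 bits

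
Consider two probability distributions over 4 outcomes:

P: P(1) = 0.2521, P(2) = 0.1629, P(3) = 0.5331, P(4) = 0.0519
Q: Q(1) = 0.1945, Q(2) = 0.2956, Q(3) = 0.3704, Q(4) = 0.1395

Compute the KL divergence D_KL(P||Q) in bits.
0.1603 bits

D_KL(P||Q) = Σ P(x) log₂(P(x)/Q(x))

Computing term by term:
  P(1)·log₂(P(1)/Q(1)) = 0.2521·log₂(0.2521/0.1945) = 0.09434
  P(2)·log₂(P(2)/Q(2)) = 0.1629·log₂(0.1629/0.2956) = -0.14004
  P(3)·log₂(P(3)/Q(3)) = 0.5331·log₂(0.5331/0.3704) = 0.28005
  P(4)·log₂(P(4)/Q(4)) = 0.0519·log₂(0.0519/0.1395) = -0.07403

D_KL(P||Q) = 0.09434 - 0.14004 + 0.28005 - 0.07403 = 0.16032 ≈ 0.1603 bits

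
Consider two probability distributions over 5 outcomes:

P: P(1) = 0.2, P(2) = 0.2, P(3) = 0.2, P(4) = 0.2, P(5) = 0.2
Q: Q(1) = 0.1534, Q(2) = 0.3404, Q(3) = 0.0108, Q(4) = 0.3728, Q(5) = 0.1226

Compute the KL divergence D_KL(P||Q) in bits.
0.7268 bits

D_KL(P||Q) = Σ P(x) log₂(P(x)/Q(x))

Computing term by term:
  P(1)·log₂(P(1)/Q(1)) = 0.2·log₂(0.2/0.1534) = 0.07654
  P(2)·log₂(P(2)/Q(2)) = 0.2·log₂(0.2/0.3404) = -0.15345
  P(3)·log₂(P(3)/Q(3)) = 0.2·log₂(0.2/0.0108) = 0.84218
  P(4)·log₂(P(4)/Q(4)) = 0.2·log₂(0.2/0.3728) = -0.17968
  P(5)·log₂(P(5)/Q(5)) = 0.2·log₂(0.2/0.1226) = 0.14121

D_KL(P||Q) = 0.07654 - 0.15345 + 0.84218 - 0.17968 + 0.14121 = 0.72680 ≈ 0.7268 bits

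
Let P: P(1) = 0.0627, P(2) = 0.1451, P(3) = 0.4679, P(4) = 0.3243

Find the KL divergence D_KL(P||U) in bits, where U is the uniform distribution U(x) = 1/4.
0.3059 bits

U(i) = 1/4 for all i

D_KL(P||U) = Σ P(x) log₂(P(x) / (1/4))
           = Σ P(x) log₂(P(x)) + log₂(4)
           = log₂(4) - H(P)

H(P) = -Σ P(x) log₂(P(x)):
  -P(1)·log₂(P(1)) = -(0.0627)·log₂(0.0627) = 0.25051
  -P(2)·log₂(P(2)) = -(0.1451)·log₂(0.1451) = 0.40409
  -P(3)·log₂(P(3)) = -(0.4679)·log₂(0.4679) = 0.51269
  -P(4)·log₂(P(4)) = -(0.3243)·log₂(0.3243) = 0.52686
H(P) = 0.25051 + 0.40409 + 0.51269 + 0.52686 = 1.69415 bits

log₂(4) = 2.00000 bits

D_KL(P||U) = 2.00000 - 1.69415 = 0.30585 ≈ 0.3059 bits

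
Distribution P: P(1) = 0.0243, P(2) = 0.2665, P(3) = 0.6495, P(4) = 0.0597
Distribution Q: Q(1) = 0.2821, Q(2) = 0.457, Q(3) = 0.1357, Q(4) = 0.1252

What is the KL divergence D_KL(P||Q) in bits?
1.1101 bits

D_KL(P||Q) = Σ P(x) log₂(P(x)/Q(x))

Computing term by term:
  P(1)·log₂(P(1)/Q(1)) = 0.0243·log₂(0.0243/0.2821) = -0.08595
  P(2)·log₂(P(2)/Q(2)) = 0.2665·log₂(0.2665/0.457) = -0.20735
  P(3)·log₂(P(3)/Q(3)) = 0.6495·log₂(0.6495/0.1357) = 1.46716
  P(4)·log₂(P(4)/Q(4)) = 0.0597·log₂(0.0597/0.1252) = -0.06379

D_KL(P||Q) = -0.08595 - 0.20735 + 1.46716 - 0.06379 = 1.11007 ≈ 1.1101 bits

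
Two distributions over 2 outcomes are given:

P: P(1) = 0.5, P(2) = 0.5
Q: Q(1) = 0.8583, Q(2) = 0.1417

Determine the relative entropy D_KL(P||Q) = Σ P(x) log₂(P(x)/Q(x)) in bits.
0.5198 bits

D_KL(P||Q) = Σ P(x) log₂(P(x)/Q(x))

Computing term by term:
  P(1)·log₂(P(1)/Q(1)) = 0.5·log₂(0.5/0.8583) = -0.38978
  P(2)·log₂(P(2)/Q(2)) = 0.5·log₂(0.5/0.1417) = 0.90954

D_KL(P||Q) = -0.38978 + 0.90954 = 0.51976 ≈ 0.5198 bits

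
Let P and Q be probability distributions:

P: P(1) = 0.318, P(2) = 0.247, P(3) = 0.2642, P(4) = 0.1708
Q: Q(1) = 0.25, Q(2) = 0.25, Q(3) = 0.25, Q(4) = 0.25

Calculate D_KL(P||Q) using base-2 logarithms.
0.0333 bits

D_KL(P||Q) = Σ P(x) log₂(P(x)/Q(x))

Computing term by term:
  P(1)·log₂(P(1)/Q(1)) = 0.318·log₂(0.318/0.25) = 0.11038
  P(2)·log₂(P(2)/Q(2)) = 0.247·log₂(0.247/0.25) = -0.00430
  P(3)·log₂(P(3)/Q(3)) = 0.2642·log₂(0.2642/0.25) = 0.02106
  P(4)·log₂(P(4)/Q(4)) = 0.1708·log₂(0.1708/0.25) = -0.09388

D_KL(P||Q) = 0.11038 - 0.00430 + 0.02106 - 0.09388 = 0.03326 ≈ 0.0333 bits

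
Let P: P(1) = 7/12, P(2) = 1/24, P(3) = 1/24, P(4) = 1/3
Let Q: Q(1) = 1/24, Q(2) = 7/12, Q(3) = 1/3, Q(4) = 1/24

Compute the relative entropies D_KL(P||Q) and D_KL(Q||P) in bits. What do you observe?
D_KL(P||Q) = 2.9373 bits, D_KL(Q||P) = 2.9373 bits. The two directions give the same value here, because Q is a self-inverse relabeling of P; in general KL divergence is asymmetric.

D_KL(P||Q) = Σ P(x) log₂(P(x)/Q(x))

Computing term by term:
  P(1)·log₂(P(1)/Q(1)) = (7/12)·log₂((7/12)/(1/24)) = 2.22096
  P(2)·log₂(P(2)/Q(2)) = (1/24)·log₂((1/24)/(7/12)) = -0.15864
  P(3)·log₂(P(3)/Q(3)) = (1/24)·log₂((1/24)/(1/3)) = -0.12500
  P(4)·log₂(P(4)/Q(4)) = (1/3)·log₂((1/3)/(1/24)) = 1.00000

D_KL(P||Q) = 2.22096 - 0.15864 - 0.12500 + 1.00000 = 2.93732 ≈ 2.9373 bits

D_KL(Q||P) = Σ Q(x) log₂(Q(x)/P(x))

Computing term by term:
  Q(1)·log₂(Q(1)/P(1)) = (1/24)·log₂((1/24)/(7/12)) = -0.15864
  Q(2)·log₂(Q(2)/P(2)) = (7/12)·log₂((7/12)/(1/24)) = 2.22096
  Q(3)·log₂(Q(3)/P(3)) = (1/3)·log₂((1/3)/(1/24)) = 1.00000
  Q(4)·log₂(Q(4)/P(4)) = (1/24)·log₂((1/24)/(1/3)) = -0.12500

D_KL(Q||P) = -0.15864 + 2.22096 + 1.00000 - 0.12500 = 2.93732 ≈ 2.9373 bits

These ARE equal here. Q is P with outcomes relabeled (Q(1) = P(2), Q(2) = P(1), Q(3) = P(4), Q(4) = P(3)) by a relabeling that is its own inverse, so the two sums contain exactly the same terms in a different order. This is a special case — KL divergence is not symmetric in general: D_KL(P||Q) ≠ D_KL(Q||P) for most P, Q.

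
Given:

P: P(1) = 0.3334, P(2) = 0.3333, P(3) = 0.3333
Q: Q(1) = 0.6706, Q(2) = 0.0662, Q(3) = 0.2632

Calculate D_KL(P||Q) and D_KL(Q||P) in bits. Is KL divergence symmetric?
D_KL(P||Q) = 0.5546 bits, D_KL(Q||P) = 0.4321 bits. No, KL divergence is not symmetric.

D_KL(P||Q) = Σ P(x) log₂(P(x)/Q(x))

Computing term by term:
  P(1)·log₂(P(1)/Q(1)) = 0.3334·log₂(0.3334/0.6706) = -0.33613
  P(2)·log₂(P(2)/Q(2)) = 0.3333·log₂(0.3333/0.0662) = 0.77723
  P(3)·log₂(P(3)/Q(3)) = 0.3333·log₂(0.3333/0.2632) = 0.11354

D_KL(P||Q) = -0.33613 + 0.77723 + 0.11354 = 0.55464 ≈ 0.5546 bits

D_KL(Q||P) = Σ Q(x) log₂(Q(x)/P(x))

Computing term by term:
  Q(1)·log₂(Q(1)/P(1)) = 0.6706·log₂(0.6706/0.3334) = 0.67610
  Q(2)·log₂(Q(2)/P(2)) = 0.0662·log₂(0.0662/0.3333) = -0.15437
  Q(3)·log₂(Q(3)/P(3)) = 0.2632·log₂(0.2632/0.3333) = -0.08966

D_KL(Q||P) = 0.67610 - 0.15437 - 0.08966 = 0.43207 ≈ 0.4321 bits

These are NOT equal (difference: 0.1225 bits). KL divergence is asymmetric: D_KL(P||Q) ≠ D_KL(Q||P) in general.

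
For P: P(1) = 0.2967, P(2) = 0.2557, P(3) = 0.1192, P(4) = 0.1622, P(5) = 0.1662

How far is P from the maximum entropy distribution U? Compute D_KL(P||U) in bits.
0.0771 bits

U(i) = 1/5 for all i

D_KL(P||U) = Σ P(x) log₂(P(x) / (1/5))
           = Σ P(x) log₂(P(x)) + log₂(5)
           = log₂(5) - H(P)

H(P) = -Σ P(x) log₂(P(x)):
  -P(1)·log₂(P(1)) = -(0.2967)·log₂(0.2967) = 0.52009
  -P(2)·log₂(P(2)) = -(0.2557)·log₂(0.2557) = 0.50308
  -P(3)·log₂(P(3)) = -(0.1192)·log₂(0.1192) = 0.36577
  -P(4)·log₂(P(4)) = -(0.1622)·log₂(0.1622) = 0.42564
  -P(5)·log₂(P(5)) = -(0.1662)·log₂(0.1662) = 0.43029
H(P) = 0.52009 + 0.50308 + 0.36577 + 0.42564 + 0.43029 = 2.24487 bits

log₂(5) = 2.32193 bits

D_KL(P||U) = 2.32193 - 2.24487 = 0.07706 ≈ 0.0771 bits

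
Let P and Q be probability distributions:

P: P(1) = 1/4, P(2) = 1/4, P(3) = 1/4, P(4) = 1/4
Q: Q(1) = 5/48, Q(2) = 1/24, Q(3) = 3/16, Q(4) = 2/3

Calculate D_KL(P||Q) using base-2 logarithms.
0.7120 bits

D_KL(P||Q) = Σ P(x) log₂(P(x)/Q(x))

Computing term by term:
  P(1)·log₂(P(1)/Q(1)) = (1/4)·log₂((1/4)/(5/48)) = 0.31576
  P(2)·log₂(P(2)/Q(2)) = (1/4)·log₂((1/4)/(1/24)) = 0.64624
  P(3)·log₂(P(3)/Q(3)) = (1/4)·log₂((1/4)/(3/16)) = 0.10376
  P(4)·log₂(P(4)/Q(4)) = (1/4)·log₂((1/4)/(2/3)) = -0.35376

D_KL(P||Q) = 0.31576 + 0.64624 + 0.10376 - 0.35376 = 0.71200 ≈ 0.7120 bits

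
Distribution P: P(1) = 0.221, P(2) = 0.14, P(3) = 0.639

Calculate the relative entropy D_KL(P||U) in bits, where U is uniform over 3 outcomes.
0.2937 bits

U(i) = 1/3 for all i

D_KL(P||U) = Σ P(x) log₂(P(x) / (1/3))
           = Σ P(x) log₂(P(x)) + log₂(3)
           = log₂(3) - H(P)

H(P) = -Σ P(x) log₂(P(x)):
  -P(1)·log₂(P(1)) = -(0.221)·log₂(0.221) = 0.48131
  -P(2)·log₂(P(2)) = -(0.14)·log₂(0.14) = 0.39711
  -P(3)·log₂(P(3)) = -(0.639)·log₂(0.639) = 0.41287
H(P) = 0.48131 + 0.39711 + 0.41287 = 1.29129 bits

log₂(3) = 1.58496 bits

D_KL(P||U) = 1.58496 - 1.29129 = 0.29367 ≈ 0.2937 bits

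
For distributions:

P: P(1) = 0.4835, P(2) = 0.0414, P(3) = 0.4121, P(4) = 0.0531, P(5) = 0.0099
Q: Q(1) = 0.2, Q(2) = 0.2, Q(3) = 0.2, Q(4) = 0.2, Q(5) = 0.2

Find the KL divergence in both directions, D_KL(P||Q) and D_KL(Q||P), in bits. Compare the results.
D_KL(P||Q) = 0.8070 bits, D_KL(Q||P) = 1.2411 bits. D_KL(Q||P) is larger than D_KL(P||Q) by 0.4341 bits; the two directions differ.

D_KL(P||Q) = Σ P(x) log₂(P(x)/Q(x))

Computing term by term:
  P(1)·log₂(P(1)/Q(1)) = 0.4835·log₂(0.4835/0.2) = 0.61574
  P(2)·log₂(P(2)/Q(2)) = 0.0414·log₂(0.0414/0.2) = -0.09407
  P(3)·log₂(P(3)/Q(3)) = 0.4121·log₂(0.4121/0.2) = 0.42982
  P(4)·log₂(P(4)/Q(4)) = 0.0531·log₂(0.0531/0.2) = -0.10159
  P(5)·log₂(P(5)/Q(5)) = 0.0099·log₂(0.0099/0.2) = -0.04293

D_KL(P||Q) = 0.61574 - 0.09407 + 0.42982 - 0.10159 - 0.04293 = 0.80697 ≈ 0.8070 bits

D_KL(Q||P) = Σ Q(x) log₂(Q(x)/P(x))

Computing term by term:
  Q(1)·log₂(Q(1)/P(1)) = 0.2·log₂(0.2/0.4835) = -0.25470
  Q(2)·log₂(Q(2)/P(2)) = 0.2·log₂(0.2/0.0414) = 0.45446
  Q(3)·log₂(Q(3)/P(3)) = 0.2·log₂(0.2/0.4121) = -0.20860
  Q(4)·log₂(Q(4)/P(4)) = 0.2·log₂(0.2/0.0531) = 0.38264
  Q(5)·log₂(Q(5)/P(5)) = 0.2·log₂(0.2/0.0099) = 0.86729

D_KL(Q||P) = -0.25470 + 0.45446 - 0.20860 + 0.38264 + 0.86729 = 1.24109 ≈ 1.2411 bits

These are NOT equal (difference: 0.4341 bits). KL divergence is asymmetric: D_KL(P||Q) ≠ D_KL(Q||P) in general.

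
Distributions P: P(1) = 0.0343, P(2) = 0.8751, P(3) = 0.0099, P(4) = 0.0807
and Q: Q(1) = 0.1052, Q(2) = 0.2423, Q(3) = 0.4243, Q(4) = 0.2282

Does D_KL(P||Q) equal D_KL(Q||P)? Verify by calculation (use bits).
D_KL(P||Q) = 1.3911 bits, D_KL(Q||P) = 2.3638 bits. No — D_KL(P||Q) ≠ D_KL(Q||P) for this pair.

D_KL(P||Q) = Σ P(x) log₂(P(x)/Q(x))

Computing term by term:
  P(1)·log₂(P(1)/Q(1)) = 0.0343·log₂(0.0343/0.1052) = -0.05546
  P(2)·log₂(P(2)/Q(2)) = 0.8751·log₂(0.8751/0.2423) = 1.62126
  P(3)·log₂(P(3)/Q(3)) = 0.0099·log₂(0.0099/0.4243) = -0.05367
  P(4)·log₂(P(4)/Q(4)) = 0.0807·log₂(0.0807/0.2282) = -0.12102

D_KL(P||Q) = -0.05546 + 1.62126 - 0.05367 - 0.12102 = 1.39111 ≈ 1.3911 bits

D_KL(Q||P) = Σ Q(x) log₂(Q(x)/P(x))

Computing term by term:
  Q(1)·log₂(Q(1)/P(1)) = 0.1052·log₂(0.1052/0.0343) = 0.17009
  Q(2)·log₂(Q(2)/P(2)) = 0.2423·log₂(0.2423/0.8751) = -0.44890
  Q(3)·log₂(Q(3)/P(3)) = 0.4243·log₂(0.4243/0.0099) = 2.30035
  Q(4)·log₂(Q(4)/P(4)) = 0.2282·log₂(0.2282/0.0807) = 0.34222

D_KL(Q||P) = 0.17009 - 0.44890 + 2.30035 + 0.34222 = 2.36376 ≈ 2.3638 bits

These are NOT equal (difference: 0.9727 bits). KL divergence is asymmetric: D_KL(P||Q) ≠ D_KL(Q||P) in general.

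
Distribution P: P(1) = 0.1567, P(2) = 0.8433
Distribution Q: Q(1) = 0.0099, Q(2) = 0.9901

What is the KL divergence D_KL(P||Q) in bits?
0.4291 bits

D_KL(P||Q) = Σ P(x) log₂(P(x)/Q(x))

Computing term by term:
  P(1)·log₂(P(1)/Q(1)) = 0.1567·log₂(0.1567/0.0099) = 0.62436
  P(2)·log₂(P(2)/Q(2)) = 0.8433·log₂(0.8433/0.9901) = -0.19525

D_KL(P||Q) = 0.62436 - 0.19525 = 0.42911 ≈ 0.4291 bits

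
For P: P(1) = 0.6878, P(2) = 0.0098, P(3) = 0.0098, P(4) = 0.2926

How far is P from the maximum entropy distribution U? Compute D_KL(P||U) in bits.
0.9791 bits

U(i) = 1/4 for all i

D_KL(P||U) = Σ P(x) log₂(P(x) / (1/4))
           = Σ P(x) log₂(P(x)) + log₂(4)
           = log₂(4) - H(P)

H(P) = -Σ P(x) log₂(P(x)):
  -P(1)·log₂(P(1)) = -(0.6878)·log₂(0.6878) = 0.37137
  -P(2)·log₂(P(2)) = -(0.0098)·log₂(0.0098) = 0.06540
  -P(3)·log₂(P(3)) = -(0.0098)·log₂(0.0098) = 0.06540
  -P(4)·log₂(P(4)) = -(0.2926)·log₂(0.2926) = 0.51878
H(P) = 0.37137 + 0.06540 + 0.06540 + 0.51878 = 1.02095 bits

log₂(4) = 2.00000 bits

D_KL(P||U) = 2.00000 - 1.02095 = 0.97905 ≈ 0.9791 bits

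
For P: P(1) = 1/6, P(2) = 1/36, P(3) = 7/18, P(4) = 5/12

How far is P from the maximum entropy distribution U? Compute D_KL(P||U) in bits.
0.3694 bits

U(i) = 1/4 for all i

D_KL(P||U) = Σ P(x) log₂(P(x) / (1/4))
           = Σ P(x) log₂(P(x)) + log₂(4)
           = log₂(4) - H(P)

H(P) = -Σ P(x) log₂(P(x)):
  -P(1)·log₂(P(1)) = -(1/6)·log₂(1/6) = 0.43083
  -P(2)·log₂(P(2)) = -(1/36)·log₂(1/36) = 0.14361
  -P(3)·log₂(P(3)) = -(7/18)·log₂(7/18) = 0.52989
  -P(4)·log₂(P(4)) = -(5/12)·log₂(5/12) = 0.52626
H(P) = 0.43083 + 0.14361 + 0.52989 + 0.52626 = 1.63059 bits

log₂(4) = 2.00000 bits

D_KL(P||U) = 2.00000 - 1.63059 = 0.36941 ≈ 0.3694 bits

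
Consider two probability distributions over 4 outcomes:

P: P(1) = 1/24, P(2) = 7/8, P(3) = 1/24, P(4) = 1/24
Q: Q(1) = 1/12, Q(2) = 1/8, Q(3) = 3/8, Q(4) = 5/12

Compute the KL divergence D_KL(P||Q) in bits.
2.1443 bits

D_KL(P||Q) = Σ P(x) log₂(P(x)/Q(x))

Computing term by term:
  P(1)·log₂(P(1)/Q(1)) = (1/24)·log₂((1/24)/(1/12)) = -0.04167
  P(2)·log₂(P(2)/Q(2)) = (7/8)·log₂((7/8)/(1/8)) = 2.45644
  P(3)·log₂(P(3)/Q(3)) = (1/24)·log₂((1/24)/(3/8)) = -0.13208
  P(4)·log₂(P(4)/Q(4)) = (1/24)·log₂((1/24)/(5/12)) = -0.13841

D_KL(P||Q) = -0.04167 + 2.45644 - 0.13208 - 0.13841 = 2.14428 ≈ 2.1443 bits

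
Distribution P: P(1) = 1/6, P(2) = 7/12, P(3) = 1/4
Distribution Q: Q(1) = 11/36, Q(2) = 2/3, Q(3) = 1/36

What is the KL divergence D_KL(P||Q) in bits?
0.5344 bits

D_KL(P||Q) = Σ P(x) log₂(P(x)/Q(x))

Computing term by term:
  P(1)·log₂(P(1)/Q(1)) = (1/6)·log₂((1/6)/(11/36)) = -0.14574
  P(2)·log₂(P(2)/Q(2)) = (7/12)·log₂((7/12)/(2/3)) = -0.11238
  P(3)·log₂(P(3)/Q(3)) = (1/4)·log₂((1/4)/(1/36)) = 0.79248

D_KL(P||Q) = -0.14574 - 0.11238 + 0.79248 = 0.53436 ≈ 0.5344 bits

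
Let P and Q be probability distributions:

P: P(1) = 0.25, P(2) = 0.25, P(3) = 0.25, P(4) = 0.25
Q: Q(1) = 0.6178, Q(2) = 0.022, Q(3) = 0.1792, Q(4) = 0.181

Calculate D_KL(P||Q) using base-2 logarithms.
0.7869 bits

D_KL(P||Q) = Σ P(x) log₂(P(x)/Q(x))

Computing term by term:
  P(1)·log₂(P(1)/Q(1)) = 0.25·log₂(0.25/0.6178) = -0.32630
  P(2)·log₂(P(2)/Q(2)) = 0.25·log₂(0.25/0.022) = 0.87659
  P(3)·log₂(P(3)/Q(3)) = 0.25·log₂(0.25/0.1792) = 0.12009
  P(4)·log₂(P(4)/Q(4)) = 0.25·log₂(0.25/0.181) = 0.11648

D_KL(P||Q) = -0.32630 + 0.87659 + 0.12009 + 0.11648 = 0.78686 ≈ 0.7869 bits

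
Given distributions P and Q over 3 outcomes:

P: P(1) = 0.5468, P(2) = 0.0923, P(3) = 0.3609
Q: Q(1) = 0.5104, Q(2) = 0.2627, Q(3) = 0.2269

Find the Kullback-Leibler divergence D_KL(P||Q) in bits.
0.1567 bits

D_KL(P||Q) = Σ P(x) log₂(P(x)/Q(x))

Computing term by term:
  P(1)·log₂(P(1)/Q(1)) = 0.5468·log₂(0.5468/0.5104) = 0.05434
  P(2)·log₂(P(2)/Q(2)) = 0.0923·log₂(0.0923/0.2627) = -0.13928
  P(3)·log₂(P(3)/Q(3)) = 0.3609·log₂(0.3609/0.2269) = 0.24164

D_KL(P||Q) = 0.05434 - 0.13928 + 0.24164 = 0.15670 ≈ 0.1567 bits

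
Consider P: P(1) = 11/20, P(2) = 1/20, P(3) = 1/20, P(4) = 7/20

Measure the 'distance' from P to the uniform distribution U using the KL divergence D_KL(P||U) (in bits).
0.5633 bits

U(i) = 1/4 for all i

D_KL(P||U) = Σ P(x) log₂(P(x) / (1/4))
           = Σ P(x) log₂(P(x)) + log₂(4)
           = log₂(4) - H(P)

H(P) = -Σ P(x) log₂(P(x)):
  -P(1)·log₂(P(1)) = -(11/20)·log₂(11/20) = 0.47437
  -P(2)·log₂(P(2)) = -(1/20)·log₂(1/20) = 0.21610
  -P(3)·log₂(P(3)) = -(1/20)·log₂(1/20) = 0.21610
  -P(4)·log₂(P(4)) = -(7/20)·log₂(7/20) = 0.53010
H(P) = 0.47437 + 0.21610 + 0.21610 + 0.53010 = 1.43667 bits

log₂(4) = 2.00000 bits

D_KL(P||U) = 2.00000 - 1.43667 = 0.56333 ≈ 0.5633 bits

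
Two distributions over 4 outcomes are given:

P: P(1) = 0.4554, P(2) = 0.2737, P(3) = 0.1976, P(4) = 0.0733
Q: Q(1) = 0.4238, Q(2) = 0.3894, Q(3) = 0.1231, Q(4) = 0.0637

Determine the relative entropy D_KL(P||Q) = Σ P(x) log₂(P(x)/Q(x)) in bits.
0.0578 bits

D_KL(P||Q) = Σ P(x) log₂(P(x)/Q(x))

Computing term by term:
  P(1)·log₂(P(1)/Q(1)) = 0.4554·log₂(0.4554/0.4238) = 0.04725
  P(2)·log₂(P(2)/Q(2)) = 0.2737·log₂(0.2737/0.3894) = -0.13922
  P(3)·log₂(P(3)/Q(3)) = 0.1976·log₂(0.1976/0.1231) = 0.13491
  P(4)·log₂(P(4)/Q(4)) = 0.0733·log₂(0.0733/0.0637) = 0.01484

D_KL(P||Q) = 0.04725 - 0.13922 + 0.13491 + 0.01484 = 0.05778 ≈ 0.0578 bits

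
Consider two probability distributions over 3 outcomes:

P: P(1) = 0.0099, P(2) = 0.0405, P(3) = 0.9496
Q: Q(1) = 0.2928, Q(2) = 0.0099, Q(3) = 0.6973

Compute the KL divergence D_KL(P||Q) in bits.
0.4570 bits

D_KL(P||Q) = Σ P(x) log₂(P(x)/Q(x))

Computing term by term:
  P(1)·log₂(P(1)/Q(1)) = 0.0099·log₂(0.0099/0.2928) = -0.04837
  P(2)·log₂(P(2)/Q(2)) = 0.0405·log₂(0.0405/0.0099) = 0.08231
  P(3)·log₂(P(3)/Q(3)) = 0.9496·log₂(0.9496/0.6973) = 0.42309

D_KL(P||Q) = -0.04837 + 0.08231 + 0.42309 = 0.45703 ≈ 0.4570 bits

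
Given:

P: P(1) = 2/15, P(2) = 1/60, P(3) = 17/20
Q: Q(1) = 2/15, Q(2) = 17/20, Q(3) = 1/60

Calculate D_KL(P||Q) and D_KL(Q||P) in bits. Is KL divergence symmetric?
D_KL(P||Q) = 4.7270 bits, D_KL(Q||P) = 4.7270 bits. The two values coincide for this particular pair, but no — KL divergence is not symmetric in general.

D_KL(P||Q) = Σ P(x) log₂(P(x)/Q(x))

Computing term by term:
  P(1)·log₂(P(1)/Q(1)) = (2/15)·log₂((2/15)/(2/15)) = 0.00000
  P(2)·log₂(P(2)/Q(2)) = (1/60)·log₂((1/60)/(17/20)) = -0.09454
  P(3)·log₂(P(3)/Q(3)) = (17/20)·log₂((17/20)/(1/60)) = 4.82156

D_KL(P||Q) = 0.00000 - 0.09454 + 4.82156 = 4.72702 ≈ 4.7270 bits

D_KL(Q||P) = Σ Q(x) log₂(Q(x)/P(x))

Computing term by term:
  Q(1)·log₂(Q(1)/P(1)) = (2/15)·log₂((2/15)/(2/15)) = 0.00000
  Q(2)·log₂(Q(2)/P(2)) = (17/20)·log₂((17/20)/(1/60)) = 4.82156
  Q(3)·log₂(Q(3)/P(3)) = (1/60)·log₂((1/60)/(17/20)) = -0.09454

D_KL(Q||P) = 0.00000 + 4.82156 - 0.09454 = 4.72702 ≈ 4.7270 bits

These ARE equal here. Q is P with outcomes relabeled (Q(2) = P(3), Q(3) = P(2)) by a relabeling that is its own inverse, so the two sums contain exactly the same terms in a different order. This is a special case — KL divergence is not symmetric in general: D_KL(P||Q) ≠ D_KL(Q||P) for most P, Q.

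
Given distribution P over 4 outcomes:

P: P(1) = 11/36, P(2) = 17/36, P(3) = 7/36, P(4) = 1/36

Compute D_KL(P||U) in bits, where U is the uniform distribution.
0.3632 bits

U(i) = 1/4 for all i

D_KL(P||U) = Σ P(x) log₂(P(x) / (1/4))
           = Σ P(x) log₂(P(x)) + log₂(4)
           = log₂(4) - H(P)

H(P) = -Σ P(x) log₂(P(x)):
  -P(1)·log₂(P(1)) = -(11/36)·log₂(11/36) = 0.52265
  -P(2)·log₂(P(2)) = -(17/36)·log₂(17/36) = 0.51116
  -P(3)·log₂(P(3)) = -(7/36)·log₂(7/36) = 0.45939
  -P(4)·log₂(P(4)) = -(1/36)·log₂(1/36) = 0.14361
H(P) = 0.52265 + 0.51116 + 0.45939 + 0.14361 = 1.63681 bits

log₂(4) = 2.00000 bits

D_KL(P||U) = 2.00000 - 1.63681 = 0.36319 ≈ 0.3632 bits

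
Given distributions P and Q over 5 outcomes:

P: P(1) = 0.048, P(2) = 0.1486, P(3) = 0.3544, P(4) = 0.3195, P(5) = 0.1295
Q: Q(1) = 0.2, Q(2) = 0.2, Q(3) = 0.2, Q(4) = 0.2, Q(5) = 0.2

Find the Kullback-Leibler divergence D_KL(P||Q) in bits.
0.2647 bits

D_KL(P||Q) = Σ P(x) log₂(P(x)/Q(x))

Computing term by term:
  P(1)·log₂(P(1)/Q(1)) = 0.048·log₂(0.048/0.2) = -0.09883
  P(2)·log₂(P(2)/Q(2)) = 0.1486·log₂(0.1486/0.2) = -0.06368
  P(3)·log₂(P(3)/Q(3)) = 0.3544·log₂(0.3544/0.2) = 0.29251
  P(4)·log₂(P(4)/Q(4)) = 0.3195·log₂(0.3195/0.2) = 0.21592
  P(5)·log₂(P(5)/Q(5)) = 0.1295·log₂(0.1295/0.2) = -0.08120

D_KL(P||Q) = -0.09883 - 0.06368 + 0.29251 + 0.21592 - 0.08120 = 0.26472 ≈ 0.2647 bits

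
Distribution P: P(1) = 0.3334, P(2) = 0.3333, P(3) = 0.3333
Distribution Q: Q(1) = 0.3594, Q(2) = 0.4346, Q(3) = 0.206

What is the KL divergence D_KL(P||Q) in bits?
0.0676 bits

D_KL(P||Q) = Σ P(x) log₂(P(x)/Q(x))

Computing term by term:
  P(1)·log₂(P(1)/Q(1)) = 0.3334·log₂(0.3334/0.3594) = -0.03612
  P(2)·log₂(P(2)/Q(2)) = 0.3333·log₂(0.3333/0.4346) = -0.12761
  P(3)·log₂(P(3)/Q(3)) = 0.3333·log₂(0.3333/0.206) = 0.23137

D_KL(P||Q) = -0.03612 - 0.12761 + 0.23137 = 0.06764 ≈ 0.0676 bits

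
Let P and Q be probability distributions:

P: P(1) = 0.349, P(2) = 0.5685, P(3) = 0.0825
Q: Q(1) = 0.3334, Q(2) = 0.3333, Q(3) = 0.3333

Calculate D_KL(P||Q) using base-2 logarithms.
0.2948 bits

D_KL(P||Q) = Σ P(x) log₂(P(x)/Q(x))

Computing term by term:
  P(1)·log₂(P(1)/Q(1)) = 0.349·log₂(0.349/0.3334) = 0.02302
  P(2)·log₂(P(2)/Q(2)) = 0.5685·log₂(0.5685/0.3333) = 0.43794
  P(3)·log₂(P(3)/Q(3)) = 0.0825·log₂(0.0825/0.3333) = -0.16618

D_KL(P||Q) = 0.02302 + 0.43794 - 0.16618 = 0.29478 ≈ 0.2948 bits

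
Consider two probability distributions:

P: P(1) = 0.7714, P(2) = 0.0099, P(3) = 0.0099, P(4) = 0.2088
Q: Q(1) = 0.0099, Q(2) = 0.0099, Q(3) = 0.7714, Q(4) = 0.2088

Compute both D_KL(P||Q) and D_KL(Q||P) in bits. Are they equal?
D_KL(P||Q) = 4.7852 bits, D_KL(Q||P) = 4.7852 bits. Yes, in this case they are equal (although KL divergence is not symmetric in general).

D_KL(P||Q) = Σ P(x) log₂(P(x)/Q(x))

Computing term by term:
  P(1)·log₂(P(1)/Q(1)) = 0.7714·log₂(0.7714/0.0099) = 4.84741
  P(2)·log₂(P(2)/Q(2)) = 0.0099·log₂(0.0099/0.0099) = 0.00000
  P(3)·log₂(P(3)/Q(3)) = 0.0099·log₂(0.0099/0.7714) = -0.06221
  P(4)·log₂(P(4)/Q(4)) = 0.2088·log₂(0.2088/0.2088) = 0.00000

D_KL(P||Q) = 4.84741 + 0.00000 - 0.06221 + 0.00000 = 4.78520 ≈ 4.7852 bits

D_KL(Q||P) = Σ Q(x) log₂(Q(x)/P(x))

Computing term by term:
  Q(1)·log₂(Q(1)/P(1)) = 0.0099·log₂(0.0099/0.7714) = -0.06221
  Q(2)·log₂(Q(2)/P(2)) = 0.0099·log₂(0.0099/0.0099) = 0.00000
  Q(3)·log₂(Q(3)/P(3)) = 0.7714·log₂(0.7714/0.0099) = 4.84741
  Q(4)·log₂(Q(4)/P(4)) = 0.2088·log₂(0.2088/0.2088) = 0.00000

D_KL(Q||P) = -0.06221 + 0.00000 + 4.84741 + 0.00000 = 4.78520 ≈ 4.7852 bits

These ARE equal here. Q is P with outcomes relabeled (Q(1) = P(3), Q(3) = P(1)) by a relabeling that is its own inverse, so the two sums contain exactly the same terms in a different order. This is a special case — KL divergence is not symmetric in general: D_KL(P||Q) ≠ D_KL(Q||P) for most P, Q.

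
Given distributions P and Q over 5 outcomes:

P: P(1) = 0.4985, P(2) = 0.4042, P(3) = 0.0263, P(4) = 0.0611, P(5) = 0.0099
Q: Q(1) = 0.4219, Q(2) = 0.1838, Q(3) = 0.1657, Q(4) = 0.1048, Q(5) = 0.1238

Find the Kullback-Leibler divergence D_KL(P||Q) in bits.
0.4261 bits

D_KL(P||Q) = Σ P(x) log₂(P(x)/Q(x))

Computing term by term:
  P(1)·log₂(P(1)/Q(1)) = 0.4985·log₂(0.4985/0.4219) = 0.11999
  P(2)·log₂(P(2)/Q(2)) = 0.4042·log₂(0.4042/0.1838) = 0.45955
  P(3)·log₂(P(3)/Q(3)) = 0.0263·log₂(0.0263/0.1657) = -0.06984
  P(4)·log₂(P(4)/Q(4)) = 0.0611·log₂(0.0611/0.1048) = -0.04756
  P(5)·log₂(P(5)/Q(5)) = 0.0099·log₂(0.0099/0.1238) = -0.03608

D_KL(P||Q) = 0.11999 + 0.45955 - 0.06984 - 0.04756 - 0.03608 = 0.42606 ≈ 0.4261 bits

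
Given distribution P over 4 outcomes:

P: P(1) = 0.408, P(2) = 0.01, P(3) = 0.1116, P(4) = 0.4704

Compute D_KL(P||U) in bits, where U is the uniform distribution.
0.5410 bits

U(i) = 1/4 for all i

D_KL(P||U) = Σ P(x) log₂(P(x) / (1/4))
           = Σ P(x) log₂(P(x)) + log₂(4)
           = log₂(4) - H(P)

H(P) = -Σ P(x) log₂(P(x)):
  -P(1)·log₂(P(1)) = -(0.408)·log₂(0.408) = 0.52769
  -P(2)·log₂(P(2)) = -(0.01)·log₂(0.01) = 0.06644
  -P(3)·log₂(P(3)) = -(0.1116)·log₂(0.1116) = 0.35306
  -P(4)·log₂(P(4)) = -(0.4704)·log₂(0.4704) = 0.51181
H(P) = 0.52769 + 0.06644 + 0.35306 + 0.51181 = 1.45900 bits

log₂(4) = 2.00000 bits

D_KL(P||U) = 2.00000 - 1.45900 = 0.54100 ≈ 0.5410 bits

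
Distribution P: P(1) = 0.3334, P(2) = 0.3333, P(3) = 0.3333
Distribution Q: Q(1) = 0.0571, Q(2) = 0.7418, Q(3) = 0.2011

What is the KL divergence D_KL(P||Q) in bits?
0.7070 bits

D_KL(P||Q) = Σ P(x) log₂(P(x)/Q(x))

Computing term by term:
  P(1)·log₂(P(1)/Q(1)) = 0.3334·log₂(0.3334/0.0571) = 0.84873
  P(2)·log₂(P(2)/Q(2)) = 0.3333·log₂(0.3333/0.7418) = -0.38470
  P(3)·log₂(P(3)/Q(3)) = 0.3333·log₂(0.3333/0.2011) = 0.24295

D_KL(P||Q) = 0.84873 - 0.38470 + 0.24295 = 0.70698 ≈ 0.7070 bits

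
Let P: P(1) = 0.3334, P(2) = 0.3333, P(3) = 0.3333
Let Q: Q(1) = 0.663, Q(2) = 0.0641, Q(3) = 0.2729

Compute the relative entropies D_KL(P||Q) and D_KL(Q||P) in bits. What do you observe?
D_KL(P||Q) = 0.5582 bits, D_KL(Q||P) = 0.4264 bits. The two directions give different values (D_KL(P||Q) exceeds D_KL(Q||P) by 0.1318 bits): KL divergence is asymmetric.

D_KL(P||Q) = Σ P(x) log₂(P(x)/Q(x))

Computing term by term:
  P(1)·log₂(P(1)/Q(1)) = 0.3334·log₂(0.3334/0.663) = -0.33065
  P(2)·log₂(P(2)/Q(2)) = 0.3333·log₂(0.3333/0.0641) = 0.79273
  P(3)·log₂(P(3)/Q(3)) = 0.3333·log₂(0.3333/0.2729) = 0.09614

D_KL(P||Q) = -0.33065 + 0.79273 + 0.09614 = 0.55822 ≈ 0.5582 bits

D_KL(Q||P) = Σ Q(x) log₂(Q(x)/P(x))

Computing term by term:
  Q(1)·log₂(Q(1)/P(1)) = 0.663·log₂(0.663/0.3334) = 0.65753
  Q(2)·log₂(Q(2)/P(2)) = 0.0641·log₂(0.0641/0.3333) = -0.15246
  Q(3)·log₂(Q(3)/P(3)) = 0.2729·log₂(0.2729/0.3333) = -0.07872

D_KL(Q||P) = 0.65753 - 0.15246 - 0.07872 = 0.42635 ≈ 0.4264 bits

These are NOT equal (difference: 0.1318 bits). KL divergence is asymmetric: D_KL(P||Q) ≠ D_KL(Q||P) in general.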